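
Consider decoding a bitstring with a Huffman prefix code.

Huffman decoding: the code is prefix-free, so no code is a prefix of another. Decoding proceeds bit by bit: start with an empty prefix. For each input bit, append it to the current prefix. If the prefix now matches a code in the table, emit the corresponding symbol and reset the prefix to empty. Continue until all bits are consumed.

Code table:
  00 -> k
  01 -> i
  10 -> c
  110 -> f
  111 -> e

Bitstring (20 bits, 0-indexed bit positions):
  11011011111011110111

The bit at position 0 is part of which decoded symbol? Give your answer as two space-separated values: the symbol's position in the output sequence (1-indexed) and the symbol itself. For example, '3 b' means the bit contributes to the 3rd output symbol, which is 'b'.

Bit 0: prefix='1' (no match yet)
Bit 1: prefix='11' (no match yet)
Bit 2: prefix='110' -> emit 'f', reset
Bit 3: prefix='1' (no match yet)
Bit 4: prefix='11' (no match yet)

Answer: 1 f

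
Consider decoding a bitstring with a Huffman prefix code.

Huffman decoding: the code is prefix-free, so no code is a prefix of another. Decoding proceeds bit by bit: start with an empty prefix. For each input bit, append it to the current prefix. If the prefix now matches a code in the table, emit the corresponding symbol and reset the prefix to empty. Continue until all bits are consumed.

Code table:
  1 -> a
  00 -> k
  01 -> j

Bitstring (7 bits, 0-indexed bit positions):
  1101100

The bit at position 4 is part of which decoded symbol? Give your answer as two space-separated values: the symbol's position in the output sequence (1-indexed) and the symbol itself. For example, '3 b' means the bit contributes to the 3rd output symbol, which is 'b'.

Bit 0: prefix='1' -> emit 'a', reset
Bit 1: prefix='1' -> emit 'a', reset
Bit 2: prefix='0' (no match yet)
Bit 3: prefix='01' -> emit 'j', reset
Bit 4: prefix='1' -> emit 'a', reset
Bit 5: prefix='0' (no match yet)
Bit 6: prefix='00' -> emit 'k', reset

Answer: 4 a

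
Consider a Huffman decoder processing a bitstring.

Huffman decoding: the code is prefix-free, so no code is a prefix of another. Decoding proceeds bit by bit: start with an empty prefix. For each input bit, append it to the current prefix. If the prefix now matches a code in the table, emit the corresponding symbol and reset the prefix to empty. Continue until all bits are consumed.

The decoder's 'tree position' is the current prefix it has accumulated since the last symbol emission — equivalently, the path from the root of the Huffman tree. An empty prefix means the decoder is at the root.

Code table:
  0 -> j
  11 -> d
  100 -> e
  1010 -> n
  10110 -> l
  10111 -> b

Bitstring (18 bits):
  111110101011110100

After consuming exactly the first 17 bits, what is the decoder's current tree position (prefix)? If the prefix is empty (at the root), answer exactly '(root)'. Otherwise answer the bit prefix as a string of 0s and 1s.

Answer: (root)

Derivation:
Bit 0: prefix='1' (no match yet)
Bit 1: prefix='11' -> emit 'd', reset
Bit 2: prefix='1' (no match yet)
Bit 3: prefix='11' -> emit 'd', reset
Bit 4: prefix='1' (no match yet)
Bit 5: prefix='10' (no match yet)
Bit 6: prefix='101' (no match yet)
Bit 7: prefix='1010' -> emit 'n', reset
Bit 8: prefix='1' (no match yet)
Bit 9: prefix='10' (no match yet)
Bit 10: prefix='101' (no match yet)
Bit 11: prefix='1011' (no match yet)
Bit 12: prefix='10111' -> emit 'b', reset
Bit 13: prefix='1' (no match yet)
Bit 14: prefix='10' (no match yet)
Bit 15: prefix='101' (no match yet)
Bit 16: prefix='1010' -> emit 'n', reset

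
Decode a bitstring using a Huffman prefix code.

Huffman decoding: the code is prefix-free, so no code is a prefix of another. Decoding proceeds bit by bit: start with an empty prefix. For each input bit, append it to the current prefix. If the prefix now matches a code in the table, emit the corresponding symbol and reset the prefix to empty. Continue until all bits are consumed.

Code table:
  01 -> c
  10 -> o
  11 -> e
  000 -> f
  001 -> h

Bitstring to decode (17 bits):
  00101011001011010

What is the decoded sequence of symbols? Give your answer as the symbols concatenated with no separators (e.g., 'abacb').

Bit 0: prefix='0' (no match yet)
Bit 1: prefix='00' (no match yet)
Bit 2: prefix='001' -> emit 'h', reset
Bit 3: prefix='0' (no match yet)
Bit 4: prefix='01' -> emit 'c', reset
Bit 5: prefix='0' (no match yet)
Bit 6: prefix='01' -> emit 'c', reset
Bit 7: prefix='1' (no match yet)
Bit 8: prefix='10' -> emit 'o', reset
Bit 9: prefix='0' (no match yet)
Bit 10: prefix='01' -> emit 'c', reset
Bit 11: prefix='0' (no match yet)
Bit 12: prefix='01' -> emit 'c', reset
Bit 13: prefix='1' (no match yet)
Bit 14: prefix='10' -> emit 'o', reset
Bit 15: prefix='1' (no match yet)
Bit 16: prefix='10' -> emit 'o', reset

Answer: hccoccoo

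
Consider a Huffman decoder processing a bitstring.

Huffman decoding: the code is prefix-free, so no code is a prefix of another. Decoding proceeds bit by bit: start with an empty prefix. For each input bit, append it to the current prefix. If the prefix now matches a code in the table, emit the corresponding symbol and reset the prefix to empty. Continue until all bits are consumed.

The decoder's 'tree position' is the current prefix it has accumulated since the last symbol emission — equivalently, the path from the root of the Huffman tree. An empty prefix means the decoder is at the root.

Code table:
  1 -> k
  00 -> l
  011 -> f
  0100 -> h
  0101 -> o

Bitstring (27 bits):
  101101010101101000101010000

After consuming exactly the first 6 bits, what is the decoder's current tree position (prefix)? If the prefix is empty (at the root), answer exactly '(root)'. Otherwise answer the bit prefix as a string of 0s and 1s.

Answer: 01

Derivation:
Bit 0: prefix='1' -> emit 'k', reset
Bit 1: prefix='0' (no match yet)
Bit 2: prefix='01' (no match yet)
Bit 3: prefix='011' -> emit 'f', reset
Bit 4: prefix='0' (no match yet)
Bit 5: prefix='01' (no match yet)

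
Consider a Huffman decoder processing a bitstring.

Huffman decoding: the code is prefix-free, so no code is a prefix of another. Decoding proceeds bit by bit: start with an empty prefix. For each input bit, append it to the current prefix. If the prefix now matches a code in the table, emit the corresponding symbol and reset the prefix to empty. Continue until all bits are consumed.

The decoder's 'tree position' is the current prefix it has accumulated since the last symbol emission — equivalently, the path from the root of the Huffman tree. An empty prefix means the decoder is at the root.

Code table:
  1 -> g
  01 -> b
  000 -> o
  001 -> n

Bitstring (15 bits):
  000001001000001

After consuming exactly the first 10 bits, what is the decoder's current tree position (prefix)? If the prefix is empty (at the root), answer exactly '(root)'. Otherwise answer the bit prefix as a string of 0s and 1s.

Bit 0: prefix='0' (no match yet)
Bit 1: prefix='00' (no match yet)
Bit 2: prefix='000' -> emit 'o', reset
Bit 3: prefix='0' (no match yet)
Bit 4: prefix='00' (no match yet)
Bit 5: prefix='001' -> emit 'n', reset
Bit 6: prefix='0' (no match yet)
Bit 7: prefix='00' (no match yet)
Bit 8: prefix='001' -> emit 'n', reset
Bit 9: prefix='0' (no match yet)

Answer: 0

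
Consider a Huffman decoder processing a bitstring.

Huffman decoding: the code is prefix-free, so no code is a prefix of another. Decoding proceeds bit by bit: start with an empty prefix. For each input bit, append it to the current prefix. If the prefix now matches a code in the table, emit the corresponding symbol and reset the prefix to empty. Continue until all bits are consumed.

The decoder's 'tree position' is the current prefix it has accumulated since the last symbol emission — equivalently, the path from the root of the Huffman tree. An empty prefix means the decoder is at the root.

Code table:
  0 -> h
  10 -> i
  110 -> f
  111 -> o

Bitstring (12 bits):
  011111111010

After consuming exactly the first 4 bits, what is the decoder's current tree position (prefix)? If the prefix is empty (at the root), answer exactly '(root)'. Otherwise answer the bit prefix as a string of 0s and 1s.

Bit 0: prefix='0' -> emit 'h', reset
Bit 1: prefix='1' (no match yet)
Bit 2: prefix='11' (no match yet)
Bit 3: prefix='111' -> emit 'o', reset

Answer: (root)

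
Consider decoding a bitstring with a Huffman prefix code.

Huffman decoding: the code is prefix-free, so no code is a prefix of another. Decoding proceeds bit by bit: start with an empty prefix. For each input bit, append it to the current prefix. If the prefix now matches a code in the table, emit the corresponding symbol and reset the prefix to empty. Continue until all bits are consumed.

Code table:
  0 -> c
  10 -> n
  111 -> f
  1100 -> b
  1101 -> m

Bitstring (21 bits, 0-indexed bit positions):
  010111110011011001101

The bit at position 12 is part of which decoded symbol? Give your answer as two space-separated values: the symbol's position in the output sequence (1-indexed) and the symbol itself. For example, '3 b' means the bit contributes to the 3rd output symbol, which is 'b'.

Bit 0: prefix='0' -> emit 'c', reset
Bit 1: prefix='1' (no match yet)
Bit 2: prefix='10' -> emit 'n', reset
Bit 3: prefix='1' (no match yet)
Bit 4: prefix='11' (no match yet)
Bit 5: prefix='111' -> emit 'f', reset
Bit 6: prefix='1' (no match yet)
Bit 7: prefix='11' (no match yet)
Bit 8: prefix='110' (no match yet)
Bit 9: prefix='1100' -> emit 'b', reset
Bit 10: prefix='1' (no match yet)
Bit 11: prefix='11' (no match yet)
Bit 12: prefix='110' (no match yet)
Bit 13: prefix='1101' -> emit 'm', reset
Bit 14: prefix='1' (no match yet)
Bit 15: prefix='10' -> emit 'n', reset
Bit 16: prefix='0' -> emit 'c', reset

Answer: 5 m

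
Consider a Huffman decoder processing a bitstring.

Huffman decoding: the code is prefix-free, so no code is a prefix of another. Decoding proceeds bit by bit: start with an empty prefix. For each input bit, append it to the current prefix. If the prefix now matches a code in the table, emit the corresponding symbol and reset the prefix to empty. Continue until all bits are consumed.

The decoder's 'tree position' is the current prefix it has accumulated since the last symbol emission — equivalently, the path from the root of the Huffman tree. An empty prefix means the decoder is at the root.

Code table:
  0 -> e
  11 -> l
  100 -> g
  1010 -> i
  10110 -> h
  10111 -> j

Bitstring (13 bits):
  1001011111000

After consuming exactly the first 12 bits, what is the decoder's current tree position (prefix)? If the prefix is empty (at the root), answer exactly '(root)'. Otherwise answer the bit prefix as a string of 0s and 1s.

Bit 0: prefix='1' (no match yet)
Bit 1: prefix='10' (no match yet)
Bit 2: prefix='100' -> emit 'g', reset
Bit 3: prefix='1' (no match yet)
Bit 4: prefix='10' (no match yet)
Bit 5: prefix='101' (no match yet)
Bit 6: prefix='1011' (no match yet)
Bit 7: prefix='10111' -> emit 'j', reset
Bit 8: prefix='1' (no match yet)
Bit 9: prefix='11' -> emit 'l', reset
Bit 10: prefix='0' -> emit 'e', reset
Bit 11: prefix='0' -> emit 'e', reset

Answer: (root)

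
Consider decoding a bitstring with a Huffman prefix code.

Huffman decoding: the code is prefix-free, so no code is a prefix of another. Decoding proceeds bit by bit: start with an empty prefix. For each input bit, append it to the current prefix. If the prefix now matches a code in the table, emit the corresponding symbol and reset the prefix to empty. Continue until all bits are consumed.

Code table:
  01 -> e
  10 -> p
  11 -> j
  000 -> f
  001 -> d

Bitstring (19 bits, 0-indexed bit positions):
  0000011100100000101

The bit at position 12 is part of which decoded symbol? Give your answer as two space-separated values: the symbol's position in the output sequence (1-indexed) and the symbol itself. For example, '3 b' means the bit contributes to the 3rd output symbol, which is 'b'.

Answer: 5 f

Derivation:
Bit 0: prefix='0' (no match yet)
Bit 1: prefix='00' (no match yet)
Bit 2: prefix='000' -> emit 'f', reset
Bit 3: prefix='0' (no match yet)
Bit 4: prefix='00' (no match yet)
Bit 5: prefix='001' -> emit 'd', reset
Bit 6: prefix='1' (no match yet)
Bit 7: prefix='11' -> emit 'j', reset
Bit 8: prefix='0' (no match yet)
Bit 9: prefix='00' (no match yet)
Bit 10: prefix='001' -> emit 'd', reset
Bit 11: prefix='0' (no match yet)
Bit 12: prefix='00' (no match yet)
Bit 13: prefix='000' -> emit 'f', reset
Bit 14: prefix='0' (no match yet)
Bit 15: prefix='00' (no match yet)
Bit 16: prefix='001' -> emit 'd', reset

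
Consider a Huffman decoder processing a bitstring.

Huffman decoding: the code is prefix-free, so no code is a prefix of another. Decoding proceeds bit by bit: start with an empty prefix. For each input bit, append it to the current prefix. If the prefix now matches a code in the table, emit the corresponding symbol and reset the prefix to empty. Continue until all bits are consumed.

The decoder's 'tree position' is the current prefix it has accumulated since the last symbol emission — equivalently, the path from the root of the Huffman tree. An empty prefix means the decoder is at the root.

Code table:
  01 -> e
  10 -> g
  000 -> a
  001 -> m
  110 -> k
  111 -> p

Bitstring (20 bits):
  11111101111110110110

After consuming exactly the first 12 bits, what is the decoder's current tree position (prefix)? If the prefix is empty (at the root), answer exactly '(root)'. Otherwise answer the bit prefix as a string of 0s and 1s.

Bit 0: prefix='1' (no match yet)
Bit 1: prefix='11' (no match yet)
Bit 2: prefix='111' -> emit 'p', reset
Bit 3: prefix='1' (no match yet)
Bit 4: prefix='11' (no match yet)
Bit 5: prefix='111' -> emit 'p', reset
Bit 6: prefix='0' (no match yet)
Bit 7: prefix='01' -> emit 'e', reset
Bit 8: prefix='1' (no match yet)
Bit 9: prefix='11' (no match yet)
Bit 10: prefix='111' -> emit 'p', reset
Bit 11: prefix='1' (no match yet)

Answer: 1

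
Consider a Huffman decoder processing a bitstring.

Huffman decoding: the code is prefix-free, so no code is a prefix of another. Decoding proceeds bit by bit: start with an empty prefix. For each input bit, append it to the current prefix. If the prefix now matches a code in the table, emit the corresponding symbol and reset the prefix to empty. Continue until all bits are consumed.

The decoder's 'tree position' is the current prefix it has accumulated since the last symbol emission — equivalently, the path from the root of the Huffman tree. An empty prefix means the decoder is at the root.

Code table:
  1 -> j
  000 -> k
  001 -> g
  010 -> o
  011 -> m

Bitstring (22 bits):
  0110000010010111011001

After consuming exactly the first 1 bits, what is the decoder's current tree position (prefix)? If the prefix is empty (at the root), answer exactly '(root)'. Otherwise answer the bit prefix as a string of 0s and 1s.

Bit 0: prefix='0' (no match yet)

Answer: 0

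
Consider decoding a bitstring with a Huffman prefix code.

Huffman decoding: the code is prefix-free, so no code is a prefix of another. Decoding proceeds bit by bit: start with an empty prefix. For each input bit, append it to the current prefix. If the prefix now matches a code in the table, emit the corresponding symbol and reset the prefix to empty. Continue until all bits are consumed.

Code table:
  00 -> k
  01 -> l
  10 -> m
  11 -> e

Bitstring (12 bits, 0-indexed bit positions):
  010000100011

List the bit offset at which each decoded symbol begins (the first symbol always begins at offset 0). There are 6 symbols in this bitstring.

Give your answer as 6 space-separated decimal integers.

Bit 0: prefix='0' (no match yet)
Bit 1: prefix='01' -> emit 'l', reset
Bit 2: prefix='0' (no match yet)
Bit 3: prefix='00' -> emit 'k', reset
Bit 4: prefix='0' (no match yet)
Bit 5: prefix='00' -> emit 'k', reset
Bit 6: prefix='1' (no match yet)
Bit 7: prefix='10' -> emit 'm', reset
Bit 8: prefix='0' (no match yet)
Bit 9: prefix='00' -> emit 'k', reset
Bit 10: prefix='1' (no match yet)
Bit 11: prefix='11' -> emit 'e', reset

Answer: 0 2 4 6 8 10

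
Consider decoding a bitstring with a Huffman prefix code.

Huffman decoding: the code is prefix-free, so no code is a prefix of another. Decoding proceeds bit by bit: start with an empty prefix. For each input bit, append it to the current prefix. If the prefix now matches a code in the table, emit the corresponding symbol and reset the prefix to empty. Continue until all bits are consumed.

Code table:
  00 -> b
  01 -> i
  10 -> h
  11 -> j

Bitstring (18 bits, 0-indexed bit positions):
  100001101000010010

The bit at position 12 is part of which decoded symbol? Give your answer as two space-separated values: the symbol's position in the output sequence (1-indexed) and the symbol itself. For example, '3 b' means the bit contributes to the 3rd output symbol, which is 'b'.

Answer: 7 i

Derivation:
Bit 0: prefix='1' (no match yet)
Bit 1: prefix='10' -> emit 'h', reset
Bit 2: prefix='0' (no match yet)
Bit 3: prefix='00' -> emit 'b', reset
Bit 4: prefix='0' (no match yet)
Bit 5: prefix='01' -> emit 'i', reset
Bit 6: prefix='1' (no match yet)
Bit 7: prefix='10' -> emit 'h', reset
Bit 8: prefix='1' (no match yet)
Bit 9: prefix='10' -> emit 'h', reset
Bit 10: prefix='0' (no match yet)
Bit 11: prefix='00' -> emit 'b', reset
Bit 12: prefix='0' (no match yet)
Bit 13: prefix='01' -> emit 'i', reset
Bit 14: prefix='0' (no match yet)
Bit 15: prefix='00' -> emit 'b', reset
Bit 16: prefix='1' (no match yet)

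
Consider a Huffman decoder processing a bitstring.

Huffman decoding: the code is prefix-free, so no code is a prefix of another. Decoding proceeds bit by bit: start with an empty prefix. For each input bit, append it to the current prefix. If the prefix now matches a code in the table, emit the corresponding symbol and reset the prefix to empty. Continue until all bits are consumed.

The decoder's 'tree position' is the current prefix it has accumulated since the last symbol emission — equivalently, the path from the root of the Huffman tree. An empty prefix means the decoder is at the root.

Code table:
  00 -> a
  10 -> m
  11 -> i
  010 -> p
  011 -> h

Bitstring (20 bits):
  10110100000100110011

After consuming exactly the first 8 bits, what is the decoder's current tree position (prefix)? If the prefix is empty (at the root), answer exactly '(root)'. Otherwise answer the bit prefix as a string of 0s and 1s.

Answer: 0

Derivation:
Bit 0: prefix='1' (no match yet)
Bit 1: prefix='10' -> emit 'm', reset
Bit 2: prefix='1' (no match yet)
Bit 3: prefix='11' -> emit 'i', reset
Bit 4: prefix='0' (no match yet)
Bit 5: prefix='01' (no match yet)
Bit 6: prefix='010' -> emit 'p', reset
Bit 7: prefix='0' (no match yet)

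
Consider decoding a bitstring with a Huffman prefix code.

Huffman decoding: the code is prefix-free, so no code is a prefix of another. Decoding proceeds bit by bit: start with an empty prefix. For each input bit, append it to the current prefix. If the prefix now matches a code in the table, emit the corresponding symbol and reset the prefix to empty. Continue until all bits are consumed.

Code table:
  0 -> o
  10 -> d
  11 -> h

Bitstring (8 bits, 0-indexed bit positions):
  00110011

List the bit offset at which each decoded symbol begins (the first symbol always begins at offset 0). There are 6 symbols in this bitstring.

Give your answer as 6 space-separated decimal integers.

Answer: 0 1 2 4 5 6

Derivation:
Bit 0: prefix='0' -> emit 'o', reset
Bit 1: prefix='0' -> emit 'o', reset
Bit 2: prefix='1' (no match yet)
Bit 3: prefix='11' -> emit 'h', reset
Bit 4: prefix='0' -> emit 'o', reset
Bit 5: prefix='0' -> emit 'o', reset
Bit 6: prefix='1' (no match yet)
Bit 7: prefix='11' -> emit 'h', reset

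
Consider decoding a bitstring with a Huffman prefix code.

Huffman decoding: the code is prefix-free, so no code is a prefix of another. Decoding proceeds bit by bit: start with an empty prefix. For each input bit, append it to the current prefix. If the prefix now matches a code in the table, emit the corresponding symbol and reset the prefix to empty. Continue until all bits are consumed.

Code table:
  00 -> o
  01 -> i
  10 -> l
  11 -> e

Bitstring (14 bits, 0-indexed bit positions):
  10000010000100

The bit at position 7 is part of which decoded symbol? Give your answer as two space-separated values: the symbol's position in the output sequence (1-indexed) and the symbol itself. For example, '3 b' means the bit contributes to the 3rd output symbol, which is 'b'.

Bit 0: prefix='1' (no match yet)
Bit 1: prefix='10' -> emit 'l', reset
Bit 2: prefix='0' (no match yet)
Bit 3: prefix='00' -> emit 'o', reset
Bit 4: prefix='0' (no match yet)
Bit 5: prefix='00' -> emit 'o', reset
Bit 6: prefix='1' (no match yet)
Bit 7: prefix='10' -> emit 'l', reset
Bit 8: prefix='0' (no match yet)
Bit 9: prefix='00' -> emit 'o', reset
Bit 10: prefix='0' (no match yet)
Bit 11: prefix='01' -> emit 'i', reset

Answer: 4 l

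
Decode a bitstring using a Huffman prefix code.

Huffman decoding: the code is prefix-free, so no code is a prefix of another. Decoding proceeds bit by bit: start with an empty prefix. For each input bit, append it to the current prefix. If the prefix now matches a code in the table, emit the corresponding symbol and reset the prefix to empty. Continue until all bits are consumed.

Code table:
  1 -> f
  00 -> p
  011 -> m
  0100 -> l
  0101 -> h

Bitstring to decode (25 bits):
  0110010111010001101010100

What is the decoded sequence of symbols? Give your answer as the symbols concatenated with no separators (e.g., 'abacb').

Answer: mpfmflmhl

Derivation:
Bit 0: prefix='0' (no match yet)
Bit 1: prefix='01' (no match yet)
Bit 2: prefix='011' -> emit 'm', reset
Bit 3: prefix='0' (no match yet)
Bit 4: prefix='00' -> emit 'p', reset
Bit 5: prefix='1' -> emit 'f', reset
Bit 6: prefix='0' (no match yet)
Bit 7: prefix='01' (no match yet)
Bit 8: prefix='011' -> emit 'm', reset
Bit 9: prefix='1' -> emit 'f', reset
Bit 10: prefix='0' (no match yet)
Bit 11: prefix='01' (no match yet)
Bit 12: prefix='010' (no match yet)
Bit 13: prefix='0100' -> emit 'l', reset
Bit 14: prefix='0' (no match yet)
Bit 15: prefix='01' (no match yet)
Bit 16: prefix='011' -> emit 'm', reset
Bit 17: prefix='0' (no match yet)
Bit 18: prefix='01' (no match yet)
Bit 19: prefix='010' (no match yet)
Bit 20: prefix='0101' -> emit 'h', reset
Bit 21: prefix='0' (no match yet)
Bit 22: prefix='01' (no match yet)
Bit 23: prefix='010' (no match yet)
Bit 24: prefix='0100' -> emit 'l', reset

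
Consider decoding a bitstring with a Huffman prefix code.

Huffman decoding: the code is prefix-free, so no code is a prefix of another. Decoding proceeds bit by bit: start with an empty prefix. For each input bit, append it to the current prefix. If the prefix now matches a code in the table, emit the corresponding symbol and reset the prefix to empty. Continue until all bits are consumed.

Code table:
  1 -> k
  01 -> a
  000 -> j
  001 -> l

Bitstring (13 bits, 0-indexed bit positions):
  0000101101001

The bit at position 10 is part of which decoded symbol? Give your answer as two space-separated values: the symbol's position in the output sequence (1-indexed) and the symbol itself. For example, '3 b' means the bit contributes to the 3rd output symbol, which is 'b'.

Bit 0: prefix='0' (no match yet)
Bit 1: prefix='00' (no match yet)
Bit 2: prefix='000' -> emit 'j', reset
Bit 3: prefix='0' (no match yet)
Bit 4: prefix='01' -> emit 'a', reset
Bit 5: prefix='0' (no match yet)
Bit 6: prefix='01' -> emit 'a', reset
Bit 7: prefix='1' -> emit 'k', reset
Bit 8: prefix='0' (no match yet)
Bit 9: prefix='01' -> emit 'a', reset
Bit 10: prefix='0' (no match yet)
Bit 11: prefix='00' (no match yet)
Bit 12: prefix='001' -> emit 'l', reset

Answer: 6 l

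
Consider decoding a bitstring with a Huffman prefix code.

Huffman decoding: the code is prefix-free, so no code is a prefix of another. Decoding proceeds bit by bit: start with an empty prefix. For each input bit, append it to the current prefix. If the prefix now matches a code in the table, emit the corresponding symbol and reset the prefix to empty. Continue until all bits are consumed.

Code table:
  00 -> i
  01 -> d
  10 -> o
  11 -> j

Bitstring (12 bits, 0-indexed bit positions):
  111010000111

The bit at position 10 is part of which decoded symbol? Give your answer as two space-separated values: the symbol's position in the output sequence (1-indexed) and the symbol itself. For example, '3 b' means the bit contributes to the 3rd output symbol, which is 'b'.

Bit 0: prefix='1' (no match yet)
Bit 1: prefix='11' -> emit 'j', reset
Bit 2: prefix='1' (no match yet)
Bit 3: prefix='10' -> emit 'o', reset
Bit 4: prefix='1' (no match yet)
Bit 5: prefix='10' -> emit 'o', reset
Bit 6: prefix='0' (no match yet)
Bit 7: prefix='00' -> emit 'i', reset
Bit 8: prefix='0' (no match yet)
Bit 9: prefix='01' -> emit 'd', reset
Bit 10: prefix='1' (no match yet)
Bit 11: prefix='11' -> emit 'j', reset

Answer: 6 j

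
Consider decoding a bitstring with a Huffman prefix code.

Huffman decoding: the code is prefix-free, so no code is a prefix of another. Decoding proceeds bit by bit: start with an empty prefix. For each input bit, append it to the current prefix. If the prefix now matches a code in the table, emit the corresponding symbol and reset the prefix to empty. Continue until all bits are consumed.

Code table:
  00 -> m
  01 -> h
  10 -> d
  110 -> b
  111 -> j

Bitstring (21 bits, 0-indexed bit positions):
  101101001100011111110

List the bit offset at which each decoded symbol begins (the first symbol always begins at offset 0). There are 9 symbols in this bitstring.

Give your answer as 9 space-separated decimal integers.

Answer: 0 2 5 7 9 11 13 16 19

Derivation:
Bit 0: prefix='1' (no match yet)
Bit 1: prefix='10' -> emit 'd', reset
Bit 2: prefix='1' (no match yet)
Bit 3: prefix='11' (no match yet)
Bit 4: prefix='110' -> emit 'b', reset
Bit 5: prefix='1' (no match yet)
Bit 6: prefix='10' -> emit 'd', reset
Bit 7: prefix='0' (no match yet)
Bit 8: prefix='01' -> emit 'h', reset
Bit 9: prefix='1' (no match yet)
Bit 10: prefix='10' -> emit 'd', reset
Bit 11: prefix='0' (no match yet)
Bit 12: prefix='00' -> emit 'm', reset
Bit 13: prefix='1' (no match yet)
Bit 14: prefix='11' (no match yet)
Bit 15: prefix='111' -> emit 'j', reset
Bit 16: prefix='1' (no match yet)
Bit 17: prefix='11' (no match yet)
Bit 18: prefix='111' -> emit 'j', reset
Bit 19: prefix='1' (no match yet)
Bit 20: prefix='10' -> emit 'd', reset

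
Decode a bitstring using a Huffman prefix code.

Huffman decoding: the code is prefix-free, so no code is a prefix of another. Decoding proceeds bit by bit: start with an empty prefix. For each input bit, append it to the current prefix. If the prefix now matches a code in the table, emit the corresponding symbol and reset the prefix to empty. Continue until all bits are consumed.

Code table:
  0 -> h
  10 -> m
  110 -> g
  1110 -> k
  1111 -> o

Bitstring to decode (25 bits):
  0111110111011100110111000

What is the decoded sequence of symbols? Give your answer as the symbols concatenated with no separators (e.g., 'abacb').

Bit 0: prefix='0' -> emit 'h', reset
Bit 1: prefix='1' (no match yet)
Bit 2: prefix='11' (no match yet)
Bit 3: prefix='111' (no match yet)
Bit 4: prefix='1111' -> emit 'o', reset
Bit 5: prefix='1' (no match yet)
Bit 6: prefix='10' -> emit 'm', reset
Bit 7: prefix='1' (no match yet)
Bit 8: prefix='11' (no match yet)
Bit 9: prefix='111' (no match yet)
Bit 10: prefix='1110' -> emit 'k', reset
Bit 11: prefix='1' (no match yet)
Bit 12: prefix='11' (no match yet)
Bit 13: prefix='111' (no match yet)
Bit 14: prefix='1110' -> emit 'k', reset
Bit 15: prefix='0' -> emit 'h', reset
Bit 16: prefix='1' (no match yet)
Bit 17: prefix='11' (no match yet)
Bit 18: prefix='110' -> emit 'g', reset
Bit 19: prefix='1' (no match yet)
Bit 20: prefix='11' (no match yet)
Bit 21: prefix='111' (no match yet)
Bit 22: prefix='1110' -> emit 'k', reset
Bit 23: prefix='0' -> emit 'h', reset
Bit 24: prefix='0' -> emit 'h', reset

Answer: homkkhgkhh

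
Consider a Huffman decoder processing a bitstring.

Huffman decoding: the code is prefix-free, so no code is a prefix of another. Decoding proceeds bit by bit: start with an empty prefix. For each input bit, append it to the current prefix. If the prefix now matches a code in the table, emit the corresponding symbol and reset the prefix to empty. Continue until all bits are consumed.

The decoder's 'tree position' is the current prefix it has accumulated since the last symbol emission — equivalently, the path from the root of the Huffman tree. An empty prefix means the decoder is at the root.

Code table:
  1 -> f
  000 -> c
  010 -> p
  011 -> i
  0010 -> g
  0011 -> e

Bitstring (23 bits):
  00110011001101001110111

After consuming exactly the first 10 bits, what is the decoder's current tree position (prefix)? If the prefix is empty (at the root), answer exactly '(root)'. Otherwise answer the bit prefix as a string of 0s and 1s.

Bit 0: prefix='0' (no match yet)
Bit 1: prefix='00' (no match yet)
Bit 2: prefix='001' (no match yet)
Bit 3: prefix='0011' -> emit 'e', reset
Bit 4: prefix='0' (no match yet)
Bit 5: prefix='00' (no match yet)
Bit 6: prefix='001' (no match yet)
Bit 7: prefix='0011' -> emit 'e', reset
Bit 8: prefix='0' (no match yet)
Bit 9: prefix='00' (no match yet)

Answer: 00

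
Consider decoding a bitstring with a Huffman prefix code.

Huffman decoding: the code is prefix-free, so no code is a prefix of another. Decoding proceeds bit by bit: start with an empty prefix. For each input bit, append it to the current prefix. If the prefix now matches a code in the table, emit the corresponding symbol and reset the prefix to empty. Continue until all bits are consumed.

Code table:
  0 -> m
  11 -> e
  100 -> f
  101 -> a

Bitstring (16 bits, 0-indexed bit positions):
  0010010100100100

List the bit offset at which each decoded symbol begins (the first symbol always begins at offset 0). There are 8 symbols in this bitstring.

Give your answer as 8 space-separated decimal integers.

Bit 0: prefix='0' -> emit 'm', reset
Bit 1: prefix='0' -> emit 'm', reset
Bit 2: prefix='1' (no match yet)
Bit 3: prefix='10' (no match yet)
Bit 4: prefix='100' -> emit 'f', reset
Bit 5: prefix='1' (no match yet)
Bit 6: prefix='10' (no match yet)
Bit 7: prefix='101' -> emit 'a', reset
Bit 8: prefix='0' -> emit 'm', reset
Bit 9: prefix='0' -> emit 'm', reset
Bit 10: prefix='1' (no match yet)
Bit 11: prefix='10' (no match yet)
Bit 12: prefix='100' -> emit 'f', reset
Bit 13: prefix='1' (no match yet)
Bit 14: prefix='10' (no match yet)
Bit 15: prefix='100' -> emit 'f', reset

Answer: 0 1 2 5 8 9 10 13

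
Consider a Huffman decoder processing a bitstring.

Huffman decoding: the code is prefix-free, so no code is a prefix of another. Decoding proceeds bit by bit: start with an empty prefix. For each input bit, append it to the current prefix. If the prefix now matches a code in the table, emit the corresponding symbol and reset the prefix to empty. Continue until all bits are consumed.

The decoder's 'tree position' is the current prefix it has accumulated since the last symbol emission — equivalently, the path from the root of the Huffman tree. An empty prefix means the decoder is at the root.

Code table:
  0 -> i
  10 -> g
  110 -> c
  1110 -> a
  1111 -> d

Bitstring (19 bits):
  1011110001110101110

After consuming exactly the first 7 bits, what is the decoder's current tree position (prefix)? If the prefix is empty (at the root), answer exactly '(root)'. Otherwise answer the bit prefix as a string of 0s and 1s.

Answer: (root)

Derivation:
Bit 0: prefix='1' (no match yet)
Bit 1: prefix='10' -> emit 'g', reset
Bit 2: prefix='1' (no match yet)
Bit 3: prefix='11' (no match yet)
Bit 4: prefix='111' (no match yet)
Bit 5: prefix='1111' -> emit 'd', reset
Bit 6: prefix='0' -> emit 'i', reset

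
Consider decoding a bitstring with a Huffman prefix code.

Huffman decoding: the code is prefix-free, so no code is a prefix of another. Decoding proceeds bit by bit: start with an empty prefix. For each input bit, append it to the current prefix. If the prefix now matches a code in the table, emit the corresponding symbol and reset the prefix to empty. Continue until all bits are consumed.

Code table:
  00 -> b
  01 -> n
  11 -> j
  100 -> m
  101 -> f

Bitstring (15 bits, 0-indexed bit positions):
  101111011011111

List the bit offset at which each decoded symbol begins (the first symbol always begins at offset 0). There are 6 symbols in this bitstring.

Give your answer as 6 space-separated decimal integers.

Answer: 0 3 5 8 11 13

Derivation:
Bit 0: prefix='1' (no match yet)
Bit 1: prefix='10' (no match yet)
Bit 2: prefix='101' -> emit 'f', reset
Bit 3: prefix='1' (no match yet)
Bit 4: prefix='11' -> emit 'j', reset
Bit 5: prefix='1' (no match yet)
Bit 6: prefix='10' (no match yet)
Bit 7: prefix='101' -> emit 'f', reset
Bit 8: prefix='1' (no match yet)
Bit 9: prefix='10' (no match yet)
Bit 10: prefix='101' -> emit 'f', reset
Bit 11: prefix='1' (no match yet)
Bit 12: prefix='11' -> emit 'j', reset
Bit 13: prefix='1' (no match yet)
Bit 14: prefix='11' -> emit 'j', reset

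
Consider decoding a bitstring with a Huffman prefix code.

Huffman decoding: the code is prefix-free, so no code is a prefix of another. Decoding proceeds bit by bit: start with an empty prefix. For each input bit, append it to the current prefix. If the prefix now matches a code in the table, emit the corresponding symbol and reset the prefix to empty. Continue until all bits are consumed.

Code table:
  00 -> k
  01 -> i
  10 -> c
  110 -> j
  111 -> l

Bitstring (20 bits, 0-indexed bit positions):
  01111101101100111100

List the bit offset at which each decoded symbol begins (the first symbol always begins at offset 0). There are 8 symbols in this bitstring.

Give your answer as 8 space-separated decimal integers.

Bit 0: prefix='0' (no match yet)
Bit 1: prefix='01' -> emit 'i', reset
Bit 2: prefix='1' (no match yet)
Bit 3: prefix='11' (no match yet)
Bit 4: prefix='111' -> emit 'l', reset
Bit 5: prefix='1' (no match yet)
Bit 6: prefix='10' -> emit 'c', reset
Bit 7: prefix='1' (no match yet)
Bit 8: prefix='11' (no match yet)
Bit 9: prefix='110' -> emit 'j', reset
Bit 10: prefix='1' (no match yet)
Bit 11: prefix='11' (no match yet)
Bit 12: prefix='110' -> emit 'j', reset
Bit 13: prefix='0' (no match yet)
Bit 14: prefix='01' -> emit 'i', reset
Bit 15: prefix='1' (no match yet)
Bit 16: prefix='11' (no match yet)
Bit 17: prefix='111' -> emit 'l', reset
Bit 18: prefix='0' (no match yet)
Bit 19: prefix='00' -> emit 'k', reset

Answer: 0 2 5 7 10 13 15 18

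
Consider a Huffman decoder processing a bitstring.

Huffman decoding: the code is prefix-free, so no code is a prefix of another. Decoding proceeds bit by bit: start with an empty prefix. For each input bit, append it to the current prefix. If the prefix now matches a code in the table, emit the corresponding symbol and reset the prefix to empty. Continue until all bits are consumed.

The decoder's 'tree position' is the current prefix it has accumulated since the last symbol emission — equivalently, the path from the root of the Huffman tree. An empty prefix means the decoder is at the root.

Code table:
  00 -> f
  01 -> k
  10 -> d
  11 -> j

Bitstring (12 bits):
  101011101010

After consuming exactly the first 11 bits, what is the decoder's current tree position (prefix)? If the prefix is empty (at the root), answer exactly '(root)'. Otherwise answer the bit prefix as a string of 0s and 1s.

Answer: 1

Derivation:
Bit 0: prefix='1' (no match yet)
Bit 1: prefix='10' -> emit 'd', reset
Bit 2: prefix='1' (no match yet)
Bit 3: prefix='10' -> emit 'd', reset
Bit 4: prefix='1' (no match yet)
Bit 5: prefix='11' -> emit 'j', reset
Bit 6: prefix='1' (no match yet)
Bit 7: prefix='10' -> emit 'd', reset
Bit 8: prefix='1' (no match yet)
Bit 9: prefix='10' -> emit 'd', reset
Bit 10: prefix='1' (no match yet)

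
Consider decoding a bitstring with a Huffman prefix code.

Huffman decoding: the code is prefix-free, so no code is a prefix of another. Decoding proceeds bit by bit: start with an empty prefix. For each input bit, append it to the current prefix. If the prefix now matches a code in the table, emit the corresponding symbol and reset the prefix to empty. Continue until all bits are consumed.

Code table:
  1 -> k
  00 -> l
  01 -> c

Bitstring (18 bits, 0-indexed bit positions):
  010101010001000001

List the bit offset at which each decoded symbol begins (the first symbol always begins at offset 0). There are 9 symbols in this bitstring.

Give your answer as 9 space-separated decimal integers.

Bit 0: prefix='0' (no match yet)
Bit 1: prefix='01' -> emit 'c', reset
Bit 2: prefix='0' (no match yet)
Bit 3: prefix='01' -> emit 'c', reset
Bit 4: prefix='0' (no match yet)
Bit 5: prefix='01' -> emit 'c', reset
Bit 6: prefix='0' (no match yet)
Bit 7: prefix='01' -> emit 'c', reset
Bit 8: prefix='0' (no match yet)
Bit 9: prefix='00' -> emit 'l', reset
Bit 10: prefix='0' (no match yet)
Bit 11: prefix='01' -> emit 'c', reset
Bit 12: prefix='0' (no match yet)
Bit 13: prefix='00' -> emit 'l', reset
Bit 14: prefix='0' (no match yet)
Bit 15: prefix='00' -> emit 'l', reset
Bit 16: prefix='0' (no match yet)
Bit 17: prefix='01' -> emit 'c', reset

Answer: 0 2 4 6 8 10 12 14 16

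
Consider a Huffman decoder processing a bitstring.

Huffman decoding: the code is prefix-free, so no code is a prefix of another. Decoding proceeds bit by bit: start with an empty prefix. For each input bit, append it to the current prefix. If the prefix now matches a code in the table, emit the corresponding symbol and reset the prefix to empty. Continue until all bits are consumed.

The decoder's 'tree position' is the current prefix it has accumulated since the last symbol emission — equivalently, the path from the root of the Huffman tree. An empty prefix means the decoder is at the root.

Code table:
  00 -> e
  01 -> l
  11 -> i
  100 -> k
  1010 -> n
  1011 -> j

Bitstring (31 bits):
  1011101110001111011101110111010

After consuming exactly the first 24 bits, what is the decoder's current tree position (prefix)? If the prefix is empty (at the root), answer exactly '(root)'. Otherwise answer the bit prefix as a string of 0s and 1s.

Bit 0: prefix='1' (no match yet)
Bit 1: prefix='10' (no match yet)
Bit 2: prefix='101' (no match yet)
Bit 3: prefix='1011' -> emit 'j', reset
Bit 4: prefix='1' (no match yet)
Bit 5: prefix='10' (no match yet)
Bit 6: prefix='101' (no match yet)
Bit 7: prefix='1011' -> emit 'j', reset
Bit 8: prefix='1' (no match yet)
Bit 9: prefix='10' (no match yet)
Bit 10: prefix='100' -> emit 'k', reset
Bit 11: prefix='0' (no match yet)
Bit 12: prefix='01' -> emit 'l', reset
Bit 13: prefix='1' (no match yet)
Bit 14: prefix='11' -> emit 'i', reset
Bit 15: prefix='1' (no match yet)
Bit 16: prefix='10' (no match yet)
Bit 17: prefix='101' (no match yet)
Bit 18: prefix='1011' -> emit 'j', reset
Bit 19: prefix='1' (no match yet)
Bit 20: prefix='10' (no match yet)
Bit 21: prefix='101' (no match yet)
Bit 22: prefix='1011' -> emit 'j', reset
Bit 23: prefix='1' (no match yet)

Answer: 1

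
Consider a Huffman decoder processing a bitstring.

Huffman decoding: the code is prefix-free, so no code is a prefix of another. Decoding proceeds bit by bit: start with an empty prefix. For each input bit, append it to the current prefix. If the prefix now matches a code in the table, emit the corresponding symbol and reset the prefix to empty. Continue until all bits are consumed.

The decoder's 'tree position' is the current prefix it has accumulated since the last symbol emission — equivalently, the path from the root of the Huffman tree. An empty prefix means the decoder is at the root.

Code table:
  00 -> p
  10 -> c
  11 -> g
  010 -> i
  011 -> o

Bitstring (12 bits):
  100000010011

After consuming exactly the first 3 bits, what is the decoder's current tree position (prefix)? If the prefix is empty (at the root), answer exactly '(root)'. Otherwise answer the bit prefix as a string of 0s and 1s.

Bit 0: prefix='1' (no match yet)
Bit 1: prefix='10' -> emit 'c', reset
Bit 2: prefix='0' (no match yet)

Answer: 0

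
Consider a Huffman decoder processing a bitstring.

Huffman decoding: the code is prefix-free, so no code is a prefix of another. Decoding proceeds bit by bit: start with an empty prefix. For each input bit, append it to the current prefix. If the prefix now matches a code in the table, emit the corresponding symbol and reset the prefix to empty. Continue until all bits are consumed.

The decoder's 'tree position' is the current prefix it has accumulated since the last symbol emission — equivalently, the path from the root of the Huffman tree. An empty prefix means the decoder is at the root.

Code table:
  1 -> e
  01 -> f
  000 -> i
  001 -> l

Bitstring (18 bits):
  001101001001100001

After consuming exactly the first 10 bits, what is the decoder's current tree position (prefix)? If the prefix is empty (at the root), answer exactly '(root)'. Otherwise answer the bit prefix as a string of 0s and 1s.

Bit 0: prefix='0' (no match yet)
Bit 1: prefix='00' (no match yet)
Bit 2: prefix='001' -> emit 'l', reset
Bit 3: prefix='1' -> emit 'e', reset
Bit 4: prefix='0' (no match yet)
Bit 5: prefix='01' -> emit 'f', reset
Bit 6: prefix='0' (no match yet)
Bit 7: prefix='00' (no match yet)
Bit 8: prefix='001' -> emit 'l', reset
Bit 9: prefix='0' (no match yet)

Answer: 0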